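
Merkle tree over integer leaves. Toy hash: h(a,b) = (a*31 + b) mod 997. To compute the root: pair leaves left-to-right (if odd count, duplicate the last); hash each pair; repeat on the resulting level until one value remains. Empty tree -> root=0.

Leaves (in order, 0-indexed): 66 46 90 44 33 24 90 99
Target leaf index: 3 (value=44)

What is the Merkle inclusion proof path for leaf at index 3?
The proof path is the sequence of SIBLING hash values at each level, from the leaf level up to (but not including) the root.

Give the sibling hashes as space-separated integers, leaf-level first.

Answer: 90 98 451

Derivation:
L0 (leaves): [66, 46, 90, 44, 33, 24, 90, 99], target index=3
L1: h(66,46)=(66*31+46)%997=98 [pair 0] h(90,44)=(90*31+44)%997=840 [pair 1] h(33,24)=(33*31+24)%997=50 [pair 2] h(90,99)=(90*31+99)%997=895 [pair 3] -> [98, 840, 50, 895]
  Sibling for proof at L0: 90
L2: h(98,840)=(98*31+840)%997=887 [pair 0] h(50,895)=(50*31+895)%997=451 [pair 1] -> [887, 451]
  Sibling for proof at L1: 98
L3: h(887,451)=(887*31+451)%997=32 [pair 0] -> [32]
  Sibling for proof at L2: 451
Root: 32
Proof path (sibling hashes from leaf to root): [90, 98, 451]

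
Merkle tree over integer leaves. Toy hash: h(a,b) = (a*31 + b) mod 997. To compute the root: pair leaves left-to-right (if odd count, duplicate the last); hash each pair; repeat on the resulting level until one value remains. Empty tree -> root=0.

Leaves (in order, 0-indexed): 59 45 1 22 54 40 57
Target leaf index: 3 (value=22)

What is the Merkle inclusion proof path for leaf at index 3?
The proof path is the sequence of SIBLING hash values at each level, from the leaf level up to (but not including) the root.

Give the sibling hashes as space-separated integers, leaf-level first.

Answer: 1 877 123

Derivation:
L0 (leaves): [59, 45, 1, 22, 54, 40, 57], target index=3
L1: h(59,45)=(59*31+45)%997=877 [pair 0] h(1,22)=(1*31+22)%997=53 [pair 1] h(54,40)=(54*31+40)%997=717 [pair 2] h(57,57)=(57*31+57)%997=827 [pair 3] -> [877, 53, 717, 827]
  Sibling for proof at L0: 1
L2: h(877,53)=(877*31+53)%997=321 [pair 0] h(717,827)=(717*31+827)%997=123 [pair 1] -> [321, 123]
  Sibling for proof at L1: 877
L3: h(321,123)=(321*31+123)%997=104 [pair 0] -> [104]
  Sibling for proof at L2: 123
Root: 104
Proof path (sibling hashes from leaf to root): [1, 877, 123]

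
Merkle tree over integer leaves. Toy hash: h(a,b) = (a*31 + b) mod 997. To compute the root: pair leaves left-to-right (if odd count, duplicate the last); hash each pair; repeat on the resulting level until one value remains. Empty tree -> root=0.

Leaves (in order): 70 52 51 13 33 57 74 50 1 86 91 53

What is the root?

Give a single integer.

L0: [70, 52, 51, 13, 33, 57, 74, 50, 1, 86, 91, 53]
L1: h(70,52)=(70*31+52)%997=228 h(51,13)=(51*31+13)%997=597 h(33,57)=(33*31+57)%997=83 h(74,50)=(74*31+50)%997=350 h(1,86)=(1*31+86)%997=117 h(91,53)=(91*31+53)%997=880 -> [228, 597, 83, 350, 117, 880]
L2: h(228,597)=(228*31+597)%997=686 h(83,350)=(83*31+350)%997=929 h(117,880)=(117*31+880)%997=519 -> [686, 929, 519]
L3: h(686,929)=(686*31+929)%997=261 h(519,519)=(519*31+519)%997=656 -> [261, 656]
L4: h(261,656)=(261*31+656)%997=771 -> [771]

Answer: 771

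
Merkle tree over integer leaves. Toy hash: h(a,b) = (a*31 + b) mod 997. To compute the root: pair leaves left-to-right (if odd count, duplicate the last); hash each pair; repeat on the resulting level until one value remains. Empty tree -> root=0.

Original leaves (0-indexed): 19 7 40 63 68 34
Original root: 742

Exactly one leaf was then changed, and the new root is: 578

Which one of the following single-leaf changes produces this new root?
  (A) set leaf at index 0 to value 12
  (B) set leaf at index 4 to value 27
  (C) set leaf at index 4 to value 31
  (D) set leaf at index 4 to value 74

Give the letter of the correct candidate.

Original leaves: [19, 7, 40, 63, 68, 34]
Target new root: 578
Try each candidate change and compute the resulting root:
Candidate A: set leaf[0] = 12 -> leaves = [12, 7, 40, 63, 68, 34]
  L0: [12, 7, 40, 63, 68, 34]
  L1: h(12,7)=(12*31+7)%997=379 h(40,63)=(40*31+63)%997=306 h(68,34)=(68*31+34)%997=148 -> [379, 306, 148]
  L2: h(379,306)=(379*31+306)%997=91 h(148,148)=(148*31+148)%997=748 -> [91, 748]
  L3: h(91,748)=(91*31+748)%997=578 -> [578]
  root = 578 == target 578  ** MATCH **
Candidate B: set leaf[4] = 27 -> leaves = [19, 7, 40, 63, 27, 34]
  L0: [19, 7, 40, 63, 27, 34]
  L1: h(19,7)=(19*31+7)%997=596 h(40,63)=(40*31+63)%997=306 h(27,34)=(27*31+34)%997=871 -> [596, 306, 871]
  L2: h(596,306)=(596*31+306)%997=836 h(871,871)=(871*31+871)%997=953 -> [836, 953]
  L3: h(836,953)=(836*31+953)%997=947 -> [947]
  root = 947 != target 578
Candidate C: set leaf[4] = 31 -> leaves = [19, 7, 40, 63, 31, 34]
  L0: [19, 7, 40, 63, 31, 34]
  L1: h(19,7)=(19*31+7)%997=596 h(40,63)=(40*31+63)%997=306 h(31,34)=(31*31+34)%997=995 -> [596, 306, 995]
  L2: h(596,306)=(596*31+306)%997=836 h(995,995)=(995*31+995)%997=933 -> [836, 933]
  L3: h(836,933)=(836*31+933)%997=927 -> [927]
  root = 927 != target 578
Candidate D: set leaf[4] = 74 -> leaves = [19, 7, 40, 63, 74, 34]
  L0: [19, 7, 40, 63, 74, 34]
  L1: h(19,7)=(19*31+7)%997=596 h(40,63)=(40*31+63)%997=306 h(74,34)=(74*31+34)%997=334 -> [596, 306, 334]
  L2: h(596,306)=(596*31+306)%997=836 h(334,334)=(334*31+334)%997=718 -> [836, 718]
  L3: h(836,718)=(836*31+718)%997=712 -> [712]
  root = 712 != target 578
Candidate A produces the target root.

Answer: A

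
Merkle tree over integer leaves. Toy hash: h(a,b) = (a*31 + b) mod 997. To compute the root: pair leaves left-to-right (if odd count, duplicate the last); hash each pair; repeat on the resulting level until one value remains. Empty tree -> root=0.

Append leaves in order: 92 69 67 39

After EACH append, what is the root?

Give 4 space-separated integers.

Answer: 92 927 971 943

Derivation:
After append 92 (leaves=[92]):
  L0: [92]
  root=92
After append 69 (leaves=[92, 69]):
  L0: [92, 69]
  L1: h(92,69)=(92*31+69)%997=927 -> [927]
  root=927
After append 67 (leaves=[92, 69, 67]):
  L0: [92, 69, 67]
  L1: h(92,69)=(92*31+69)%997=927 h(67,67)=(67*31+67)%997=150 -> [927, 150]
  L2: h(927,150)=(927*31+150)%997=971 -> [971]
  root=971
After append 39 (leaves=[92, 69, 67, 39]):
  L0: [92, 69, 67, 39]
  L1: h(92,69)=(92*31+69)%997=927 h(67,39)=(67*31+39)%997=122 -> [927, 122]
  L2: h(927,122)=(927*31+122)%997=943 -> [943]
  root=943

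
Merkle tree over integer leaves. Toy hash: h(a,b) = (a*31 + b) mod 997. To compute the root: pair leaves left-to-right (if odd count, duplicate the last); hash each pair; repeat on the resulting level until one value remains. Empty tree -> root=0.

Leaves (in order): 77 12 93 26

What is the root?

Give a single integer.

L0: [77, 12, 93, 26]
L1: h(77,12)=(77*31+12)%997=405 h(93,26)=(93*31+26)%997=915 -> [405, 915]
L2: h(405,915)=(405*31+915)%997=509 -> [509]

Answer: 509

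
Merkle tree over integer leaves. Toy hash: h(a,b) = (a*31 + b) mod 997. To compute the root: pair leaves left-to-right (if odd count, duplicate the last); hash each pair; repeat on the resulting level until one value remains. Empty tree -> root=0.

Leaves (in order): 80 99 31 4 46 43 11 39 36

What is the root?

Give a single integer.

L0: [80, 99, 31, 4, 46, 43, 11, 39, 36]
L1: h(80,99)=(80*31+99)%997=585 h(31,4)=(31*31+4)%997=965 h(46,43)=(46*31+43)%997=472 h(11,39)=(11*31+39)%997=380 h(36,36)=(36*31+36)%997=155 -> [585, 965, 472, 380, 155]
L2: h(585,965)=(585*31+965)%997=157 h(472,380)=(472*31+380)%997=57 h(155,155)=(155*31+155)%997=972 -> [157, 57, 972]
L3: h(157,57)=(157*31+57)%997=936 h(972,972)=(972*31+972)%997=197 -> [936, 197]
L4: h(936,197)=(936*31+197)%997=300 -> [300]

Answer: 300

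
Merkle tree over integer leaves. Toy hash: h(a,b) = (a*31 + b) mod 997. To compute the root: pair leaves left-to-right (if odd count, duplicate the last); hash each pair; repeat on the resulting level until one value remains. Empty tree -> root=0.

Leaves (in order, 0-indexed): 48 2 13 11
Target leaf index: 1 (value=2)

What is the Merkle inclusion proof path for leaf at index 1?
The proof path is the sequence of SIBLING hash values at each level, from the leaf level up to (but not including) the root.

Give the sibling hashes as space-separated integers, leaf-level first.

Answer: 48 414

Derivation:
L0 (leaves): [48, 2, 13, 11], target index=1
L1: h(48,2)=(48*31+2)%997=493 [pair 0] h(13,11)=(13*31+11)%997=414 [pair 1] -> [493, 414]
  Sibling for proof at L0: 48
L2: h(493,414)=(493*31+414)%997=742 [pair 0] -> [742]
  Sibling for proof at L1: 414
Root: 742
Proof path (sibling hashes from leaf to root): [48, 414]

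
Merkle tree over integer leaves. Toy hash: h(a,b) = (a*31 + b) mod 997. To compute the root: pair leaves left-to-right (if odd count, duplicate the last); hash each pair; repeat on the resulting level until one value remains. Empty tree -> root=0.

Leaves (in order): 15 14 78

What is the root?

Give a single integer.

L0: [15, 14, 78]
L1: h(15,14)=(15*31+14)%997=479 h(78,78)=(78*31+78)%997=502 -> [479, 502]
L2: h(479,502)=(479*31+502)%997=396 -> [396]

Answer: 396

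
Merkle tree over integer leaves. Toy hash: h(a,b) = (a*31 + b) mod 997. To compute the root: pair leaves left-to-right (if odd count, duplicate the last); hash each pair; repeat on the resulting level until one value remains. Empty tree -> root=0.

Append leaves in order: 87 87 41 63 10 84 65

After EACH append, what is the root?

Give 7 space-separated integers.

Answer: 87 790 877 899 223 597 289

Derivation:
After append 87 (leaves=[87]):
  L0: [87]
  root=87
After append 87 (leaves=[87, 87]):
  L0: [87, 87]
  L1: h(87,87)=(87*31+87)%997=790 -> [790]
  root=790
After append 41 (leaves=[87, 87, 41]):
  L0: [87, 87, 41]
  L1: h(87,87)=(87*31+87)%997=790 h(41,41)=(41*31+41)%997=315 -> [790, 315]
  L2: h(790,315)=(790*31+315)%997=877 -> [877]
  root=877
After append 63 (leaves=[87, 87, 41, 63]):
  L0: [87, 87, 41, 63]
  L1: h(87,87)=(87*31+87)%997=790 h(41,63)=(41*31+63)%997=337 -> [790, 337]
  L2: h(790,337)=(790*31+337)%997=899 -> [899]
  root=899
After append 10 (leaves=[87, 87, 41, 63, 10]):
  L0: [87, 87, 41, 63, 10]
  L1: h(87,87)=(87*31+87)%997=790 h(41,63)=(41*31+63)%997=337 h(10,10)=(10*31+10)%997=320 -> [790, 337, 320]
  L2: h(790,337)=(790*31+337)%997=899 h(320,320)=(320*31+320)%997=270 -> [899, 270]
  L3: h(899,270)=(899*31+270)%997=223 -> [223]
  root=223
After append 84 (leaves=[87, 87, 41, 63, 10, 84]):
  L0: [87, 87, 41, 63, 10, 84]
  L1: h(87,87)=(87*31+87)%997=790 h(41,63)=(41*31+63)%997=337 h(10,84)=(10*31+84)%997=394 -> [790, 337, 394]
  L2: h(790,337)=(790*31+337)%997=899 h(394,394)=(394*31+394)%997=644 -> [899, 644]
  L3: h(899,644)=(899*31+644)%997=597 -> [597]
  root=597
After append 65 (leaves=[87, 87, 41, 63, 10, 84, 65]):
  L0: [87, 87, 41, 63, 10, 84, 65]
  L1: h(87,87)=(87*31+87)%997=790 h(41,63)=(41*31+63)%997=337 h(10,84)=(10*31+84)%997=394 h(65,65)=(65*31+65)%997=86 -> [790, 337, 394, 86]
  L2: h(790,337)=(790*31+337)%997=899 h(394,86)=(394*31+86)%997=336 -> [899, 336]
  L3: h(899,336)=(899*31+336)%997=289 -> [289]
  root=289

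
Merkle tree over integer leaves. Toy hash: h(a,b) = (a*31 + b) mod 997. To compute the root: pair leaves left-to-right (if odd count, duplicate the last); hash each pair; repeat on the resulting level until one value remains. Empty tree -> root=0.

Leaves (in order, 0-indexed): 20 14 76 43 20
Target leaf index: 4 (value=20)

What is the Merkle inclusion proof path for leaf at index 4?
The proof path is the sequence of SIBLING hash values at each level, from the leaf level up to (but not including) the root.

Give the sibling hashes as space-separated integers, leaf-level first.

L0 (leaves): [20, 14, 76, 43, 20], target index=4
L1: h(20,14)=(20*31+14)%997=634 [pair 0] h(76,43)=(76*31+43)%997=405 [pair 1] h(20,20)=(20*31+20)%997=640 [pair 2] -> [634, 405, 640]
  Sibling for proof at L0: 20
L2: h(634,405)=(634*31+405)%997=119 [pair 0] h(640,640)=(640*31+640)%997=540 [pair 1] -> [119, 540]
  Sibling for proof at L1: 640
L3: h(119,540)=(119*31+540)%997=241 [pair 0] -> [241]
  Sibling for proof at L2: 119
Root: 241
Proof path (sibling hashes from leaf to root): [20, 640, 119]

Answer: 20 640 119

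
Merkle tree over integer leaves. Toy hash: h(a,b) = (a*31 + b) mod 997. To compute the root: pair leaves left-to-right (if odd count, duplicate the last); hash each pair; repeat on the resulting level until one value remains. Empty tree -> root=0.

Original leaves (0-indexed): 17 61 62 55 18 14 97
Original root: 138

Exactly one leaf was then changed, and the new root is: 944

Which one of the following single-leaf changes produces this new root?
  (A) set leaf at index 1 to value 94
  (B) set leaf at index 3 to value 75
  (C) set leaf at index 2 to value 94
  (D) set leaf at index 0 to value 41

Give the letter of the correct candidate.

Answer: A

Derivation:
Original leaves: [17, 61, 62, 55, 18, 14, 97]
Target new root: 944
Try each candidate change and compute the resulting root:
Candidate A: set leaf[1] = 94 -> leaves = [17, 94, 62, 55, 18, 14, 97]
  L0: [17, 94, 62, 55, 18, 14, 97]
  L1: h(17,94)=(17*31+94)%997=621 h(62,55)=(62*31+55)%997=980 h(18,14)=(18*31+14)%997=572 h(97,97)=(97*31+97)%997=113 -> [621, 980, 572, 113]
  L2: h(621,980)=(621*31+980)%997=291 h(572,113)=(572*31+113)%997=896 -> [291, 896]
  L3: h(291,896)=(291*31+896)%997=944 -> [944]
  root = 944 == target 944  ** MATCH **
Candidate B: set leaf[3] = 75 -> leaves = [17, 61, 62, 75, 18, 14, 97]
  L0: [17, 61, 62, 75, 18, 14, 97]
  L1: h(17,61)=(17*31+61)%997=588 h(62,75)=(62*31+75)%997=3 h(18,14)=(18*31+14)%997=572 h(97,97)=(97*31+97)%997=113 -> [588, 3, 572, 113]
  L2: h(588,3)=(588*31+3)%997=285 h(572,113)=(572*31+113)%997=896 -> [285, 896]
  L3: h(285,896)=(285*31+896)%997=758 -> [758]
  root = 758 != target 944
Candidate C: set leaf[2] = 94 -> leaves = [17, 61, 94, 55, 18, 14, 97]
  L0: [17, 61, 94, 55, 18, 14, 97]
  L1: h(17,61)=(17*31+61)%997=588 h(94,55)=(94*31+55)%997=975 h(18,14)=(18*31+14)%997=572 h(97,97)=(97*31+97)%997=113 -> [588, 975, 572, 113]
  L2: h(588,975)=(588*31+975)%997=260 h(572,113)=(572*31+113)%997=896 -> [260, 896]
  L3: h(260,896)=(260*31+896)%997=980 -> [980]
  root = 980 != target 944
Candidate D: set leaf[0] = 41 -> leaves = [41, 61, 62, 55, 18, 14, 97]
  L0: [41, 61, 62, 55, 18, 14, 97]
  L1: h(41,61)=(41*31+61)%997=335 h(62,55)=(62*31+55)%997=980 h(18,14)=(18*31+14)%997=572 h(97,97)=(97*31+97)%997=113 -> [335, 980, 572, 113]
  L2: h(335,980)=(335*31+980)%997=398 h(572,113)=(572*31+113)%997=896 -> [398, 896]
  L3: h(398,896)=(398*31+896)%997=273 -> [273]
  root = 273 != target 944
Candidate A produces the target root.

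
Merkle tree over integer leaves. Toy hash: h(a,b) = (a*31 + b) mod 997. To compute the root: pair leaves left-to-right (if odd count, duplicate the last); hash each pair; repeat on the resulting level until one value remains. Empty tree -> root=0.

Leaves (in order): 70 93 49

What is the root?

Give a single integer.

L0: [70, 93, 49]
L1: h(70,93)=(70*31+93)%997=269 h(49,49)=(49*31+49)%997=571 -> [269, 571]
L2: h(269,571)=(269*31+571)%997=934 -> [934]

Answer: 934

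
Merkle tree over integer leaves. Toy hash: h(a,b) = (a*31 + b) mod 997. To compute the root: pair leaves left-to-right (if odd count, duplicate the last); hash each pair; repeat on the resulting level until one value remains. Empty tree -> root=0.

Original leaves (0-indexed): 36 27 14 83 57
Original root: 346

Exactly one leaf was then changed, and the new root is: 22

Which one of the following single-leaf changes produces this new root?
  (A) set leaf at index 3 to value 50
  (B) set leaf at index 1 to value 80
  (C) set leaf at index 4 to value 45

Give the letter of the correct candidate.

Answer: C

Derivation:
Original leaves: [36, 27, 14, 83, 57]
Target new root: 22
Try each candidate change and compute the resulting root:
Candidate A: set leaf[3] = 50 -> leaves = [36, 27, 14, 50, 57]
  L0: [36, 27, 14, 50, 57]
  L1: h(36,27)=(36*31+27)%997=146 h(14,50)=(14*31+50)%997=484 h(57,57)=(57*31+57)%997=827 -> [146, 484, 827]
  L2: h(146,484)=(146*31+484)%997=25 h(827,827)=(827*31+827)%997=542 -> [25, 542]
  L3: h(25,542)=(25*31+542)%997=320 -> [320]
  root = 320 != target 22
Candidate B: set leaf[1] = 80 -> leaves = [36, 80, 14, 83, 57]
  L0: [36, 80, 14, 83, 57]
  L1: h(36,80)=(36*31+80)%997=199 h(14,83)=(14*31+83)%997=517 h(57,57)=(57*31+57)%997=827 -> [199, 517, 827]
  L2: h(199,517)=(199*31+517)%997=704 h(827,827)=(827*31+827)%997=542 -> [704, 542]
  L3: h(704,542)=(704*31+542)%997=432 -> [432]
  root = 432 != target 22
Candidate C: set leaf[4] = 45 -> leaves = [36, 27, 14, 83, 45]
  L0: [36, 27, 14, 83, 45]
  L1: h(36,27)=(36*31+27)%997=146 h(14,83)=(14*31+83)%997=517 h(45,45)=(45*31+45)%997=443 -> [146, 517, 443]
  L2: h(146,517)=(146*31+517)%997=58 h(443,443)=(443*31+443)%997=218 -> [58, 218]
  L3: h(58,218)=(58*31+218)%997=22 -> [22]
  root = 22 == target 22  ** MATCH **
Candidate C produces the target root.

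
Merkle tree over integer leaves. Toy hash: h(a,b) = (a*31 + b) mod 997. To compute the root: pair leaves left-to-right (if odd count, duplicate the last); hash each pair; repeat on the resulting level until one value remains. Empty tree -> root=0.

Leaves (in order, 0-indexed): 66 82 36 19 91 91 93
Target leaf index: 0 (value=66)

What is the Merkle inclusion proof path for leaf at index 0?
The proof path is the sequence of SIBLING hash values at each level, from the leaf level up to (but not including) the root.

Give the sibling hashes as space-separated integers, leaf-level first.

L0 (leaves): [66, 82, 36, 19, 91, 91, 93], target index=0
L1: h(66,82)=(66*31+82)%997=134 [pair 0] h(36,19)=(36*31+19)%997=138 [pair 1] h(91,91)=(91*31+91)%997=918 [pair 2] h(93,93)=(93*31+93)%997=982 [pair 3] -> [134, 138, 918, 982]
  Sibling for proof at L0: 82
L2: h(134,138)=(134*31+138)%997=304 [pair 0] h(918,982)=(918*31+982)%997=527 [pair 1] -> [304, 527]
  Sibling for proof at L1: 138
L3: h(304,527)=(304*31+527)%997=978 [pair 0] -> [978]
  Sibling for proof at L2: 527
Root: 978
Proof path (sibling hashes from leaf to root): [82, 138, 527]

Answer: 82 138 527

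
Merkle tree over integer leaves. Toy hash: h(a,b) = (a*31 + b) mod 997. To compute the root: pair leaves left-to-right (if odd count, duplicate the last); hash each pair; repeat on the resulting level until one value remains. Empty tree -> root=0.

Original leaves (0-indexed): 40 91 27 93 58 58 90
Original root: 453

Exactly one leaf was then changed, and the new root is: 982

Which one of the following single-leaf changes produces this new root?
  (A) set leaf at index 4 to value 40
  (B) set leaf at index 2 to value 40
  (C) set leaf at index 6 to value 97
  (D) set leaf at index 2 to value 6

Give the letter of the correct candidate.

Original leaves: [40, 91, 27, 93, 58, 58, 90]
Target new root: 982
Try each candidate change and compute the resulting root:
Candidate A: set leaf[4] = 40 -> leaves = [40, 91, 27, 93, 40, 58, 90]
  L0: [40, 91, 27, 93, 40, 58, 90]
  L1: h(40,91)=(40*31+91)%997=334 h(27,93)=(27*31+93)%997=930 h(40,58)=(40*31+58)%997=301 h(90,90)=(90*31+90)%997=886 -> [334, 930, 301, 886]
  L2: h(334,930)=(334*31+930)%997=317 h(301,886)=(301*31+886)%997=247 -> [317, 247]
  L3: h(317,247)=(317*31+247)%997=104 -> [104]
  root = 104 != target 982
Candidate B: set leaf[2] = 40 -> leaves = [40, 91, 40, 93, 58, 58, 90]
  L0: [40, 91, 40, 93, 58, 58, 90]
  L1: h(40,91)=(40*31+91)%997=334 h(40,93)=(40*31+93)%997=336 h(58,58)=(58*31+58)%997=859 h(90,90)=(90*31+90)%997=886 -> [334, 336, 859, 886]
  L2: h(334,336)=(334*31+336)%997=720 h(859,886)=(859*31+886)%997=596 -> [720, 596]
  L3: h(720,596)=(720*31+596)%997=982 -> [982]
  root = 982 == target 982  ** MATCH **
Candidate C: set leaf[6] = 97 -> leaves = [40, 91, 27, 93, 58, 58, 97]
  L0: [40, 91, 27, 93, 58, 58, 97]
  L1: h(40,91)=(40*31+91)%997=334 h(27,93)=(27*31+93)%997=930 h(58,58)=(58*31+58)%997=859 h(97,97)=(97*31+97)%997=113 -> [334, 930, 859, 113]
  L2: h(334,930)=(334*31+930)%997=317 h(859,113)=(859*31+113)%997=820 -> [317, 820]
  L3: h(317,820)=(317*31+820)%997=677 -> [677]
  root = 677 != target 982
Candidate D: set leaf[2] = 6 -> leaves = [40, 91, 6, 93, 58, 58, 90]
  L0: [40, 91, 6, 93, 58, 58, 90]
  L1: h(40,91)=(40*31+91)%997=334 h(6,93)=(6*31+93)%997=279 h(58,58)=(58*31+58)%997=859 h(90,90)=(90*31+90)%997=886 -> [334, 279, 859, 886]
  L2: h(334,279)=(334*31+279)%997=663 h(859,886)=(859*31+886)%997=596 -> [663, 596]
  L3: h(663,596)=(663*31+596)%997=212 -> [212]
  root = 212 != target 982
Candidate B produces the target root.

Answer: B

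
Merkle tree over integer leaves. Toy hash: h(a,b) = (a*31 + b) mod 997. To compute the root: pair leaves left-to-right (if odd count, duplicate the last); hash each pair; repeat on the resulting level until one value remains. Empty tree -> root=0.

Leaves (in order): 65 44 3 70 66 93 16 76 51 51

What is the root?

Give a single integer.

L0: [65, 44, 3, 70, 66, 93, 16, 76, 51, 51]
L1: h(65,44)=(65*31+44)%997=65 h(3,70)=(3*31+70)%997=163 h(66,93)=(66*31+93)%997=145 h(16,76)=(16*31+76)%997=572 h(51,51)=(51*31+51)%997=635 -> [65, 163, 145, 572, 635]
L2: h(65,163)=(65*31+163)%997=184 h(145,572)=(145*31+572)%997=82 h(635,635)=(635*31+635)%997=380 -> [184, 82, 380]
L3: h(184,82)=(184*31+82)%997=801 h(380,380)=(380*31+380)%997=196 -> [801, 196]
L4: h(801,196)=(801*31+196)%997=102 -> [102]

Answer: 102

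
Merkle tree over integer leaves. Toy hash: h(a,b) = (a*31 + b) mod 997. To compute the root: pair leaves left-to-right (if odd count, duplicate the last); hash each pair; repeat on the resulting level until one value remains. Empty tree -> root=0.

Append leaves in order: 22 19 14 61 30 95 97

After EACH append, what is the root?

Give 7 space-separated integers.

After append 22 (leaves=[22]):
  L0: [22]
  root=22
After append 19 (leaves=[22, 19]):
  L0: [22, 19]
  L1: h(22,19)=(22*31+19)%997=701 -> [701]
  root=701
After append 14 (leaves=[22, 19, 14]):
  L0: [22, 19, 14]
  L1: h(22,19)=(22*31+19)%997=701 h(14,14)=(14*31+14)%997=448 -> [701, 448]
  L2: h(701,448)=(701*31+448)%997=245 -> [245]
  root=245
After append 61 (leaves=[22, 19, 14, 61]):
  L0: [22, 19, 14, 61]
  L1: h(22,19)=(22*31+19)%997=701 h(14,61)=(14*31+61)%997=495 -> [701, 495]
  L2: h(701,495)=(701*31+495)%997=292 -> [292]
  root=292
After append 30 (leaves=[22, 19, 14, 61, 30]):
  L0: [22, 19, 14, 61, 30]
  L1: h(22,19)=(22*31+19)%997=701 h(14,61)=(14*31+61)%997=495 h(30,30)=(30*31+30)%997=960 -> [701, 495, 960]
  L2: h(701,495)=(701*31+495)%997=292 h(960,960)=(960*31+960)%997=810 -> [292, 810]
  L3: h(292,810)=(292*31+810)%997=889 -> [889]
  root=889
After append 95 (leaves=[22, 19, 14, 61, 30, 95]):
  L0: [22, 19, 14, 61, 30, 95]
  L1: h(22,19)=(22*31+19)%997=701 h(14,61)=(14*31+61)%997=495 h(30,95)=(30*31+95)%997=28 -> [701, 495, 28]
  L2: h(701,495)=(701*31+495)%997=292 h(28,28)=(28*31+28)%997=896 -> [292, 896]
  L3: h(292,896)=(292*31+896)%997=975 -> [975]
  root=975
After append 97 (leaves=[22, 19, 14, 61, 30, 95, 97]):
  L0: [22, 19, 14, 61, 30, 95, 97]
  L1: h(22,19)=(22*31+19)%997=701 h(14,61)=(14*31+61)%997=495 h(30,95)=(30*31+95)%997=28 h(97,97)=(97*31+97)%997=113 -> [701, 495, 28, 113]
  L2: h(701,495)=(701*31+495)%997=292 h(28,113)=(28*31+113)%997=981 -> [292, 981]
  L3: h(292,981)=(292*31+981)%997=63 -> [63]
  root=63

Answer: 22 701 245 292 889 975 63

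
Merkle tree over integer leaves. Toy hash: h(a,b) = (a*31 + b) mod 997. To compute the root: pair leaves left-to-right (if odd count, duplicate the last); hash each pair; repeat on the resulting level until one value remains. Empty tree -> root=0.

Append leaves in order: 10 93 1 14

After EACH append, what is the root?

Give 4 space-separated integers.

Answer: 10 403 561 574

Derivation:
After append 10 (leaves=[10]):
  L0: [10]
  root=10
After append 93 (leaves=[10, 93]):
  L0: [10, 93]
  L1: h(10,93)=(10*31+93)%997=403 -> [403]
  root=403
After append 1 (leaves=[10, 93, 1]):
  L0: [10, 93, 1]
  L1: h(10,93)=(10*31+93)%997=403 h(1,1)=(1*31+1)%997=32 -> [403, 32]
  L2: h(403,32)=(403*31+32)%997=561 -> [561]
  root=561
After append 14 (leaves=[10, 93, 1, 14]):
  L0: [10, 93, 1, 14]
  L1: h(10,93)=(10*31+93)%997=403 h(1,14)=(1*31+14)%997=45 -> [403, 45]
  L2: h(403,45)=(403*31+45)%997=574 -> [574]
  root=574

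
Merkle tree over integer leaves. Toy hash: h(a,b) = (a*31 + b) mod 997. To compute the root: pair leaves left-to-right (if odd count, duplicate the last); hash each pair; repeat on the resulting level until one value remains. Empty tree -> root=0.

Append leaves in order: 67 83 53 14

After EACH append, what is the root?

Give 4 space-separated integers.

After append 67 (leaves=[67]):
  L0: [67]
  root=67
After append 83 (leaves=[67, 83]):
  L0: [67, 83]
  L1: h(67,83)=(67*31+83)%997=166 -> [166]
  root=166
After append 53 (leaves=[67, 83, 53]):
  L0: [67, 83, 53]
  L1: h(67,83)=(67*31+83)%997=166 h(53,53)=(53*31+53)%997=699 -> [166, 699]
  L2: h(166,699)=(166*31+699)%997=860 -> [860]
  root=860
After append 14 (leaves=[67, 83, 53, 14]):
  L0: [67, 83, 53, 14]
  L1: h(67,83)=(67*31+83)%997=166 h(53,14)=(53*31+14)%997=660 -> [166, 660]
  L2: h(166,660)=(166*31+660)%997=821 -> [821]
  root=821

Answer: 67 166 860 821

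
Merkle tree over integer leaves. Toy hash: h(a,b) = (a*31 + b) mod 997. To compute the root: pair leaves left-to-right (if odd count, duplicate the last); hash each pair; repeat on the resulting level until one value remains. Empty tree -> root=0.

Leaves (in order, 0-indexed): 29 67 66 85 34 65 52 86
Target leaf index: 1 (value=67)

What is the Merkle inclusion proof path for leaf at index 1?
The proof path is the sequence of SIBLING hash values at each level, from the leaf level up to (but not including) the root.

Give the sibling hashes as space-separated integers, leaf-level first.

L0 (leaves): [29, 67, 66, 85, 34, 65, 52, 86], target index=1
L1: h(29,67)=(29*31+67)%997=966 [pair 0] h(66,85)=(66*31+85)%997=137 [pair 1] h(34,65)=(34*31+65)%997=122 [pair 2] h(52,86)=(52*31+86)%997=701 [pair 3] -> [966, 137, 122, 701]
  Sibling for proof at L0: 29
L2: h(966,137)=(966*31+137)%997=173 [pair 0] h(122,701)=(122*31+701)%997=495 [pair 1] -> [173, 495]
  Sibling for proof at L1: 137
L3: h(173,495)=(173*31+495)%997=873 [pair 0] -> [873]
  Sibling for proof at L2: 495
Root: 873
Proof path (sibling hashes from leaf to root): [29, 137, 495]

Answer: 29 137 495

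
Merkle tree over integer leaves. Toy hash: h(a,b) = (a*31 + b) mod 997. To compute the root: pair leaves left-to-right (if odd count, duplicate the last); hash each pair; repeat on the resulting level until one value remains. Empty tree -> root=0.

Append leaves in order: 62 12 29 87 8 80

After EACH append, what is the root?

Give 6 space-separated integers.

Answer: 62 937 65 123 41 351

Derivation:
After append 62 (leaves=[62]):
  L0: [62]
  root=62
After append 12 (leaves=[62, 12]):
  L0: [62, 12]
  L1: h(62,12)=(62*31+12)%997=937 -> [937]
  root=937
After append 29 (leaves=[62, 12, 29]):
  L0: [62, 12, 29]
  L1: h(62,12)=(62*31+12)%997=937 h(29,29)=(29*31+29)%997=928 -> [937, 928]
  L2: h(937,928)=(937*31+928)%997=65 -> [65]
  root=65
After append 87 (leaves=[62, 12, 29, 87]):
  L0: [62, 12, 29, 87]
  L1: h(62,12)=(62*31+12)%997=937 h(29,87)=(29*31+87)%997=986 -> [937, 986]
  L2: h(937,986)=(937*31+986)%997=123 -> [123]
  root=123
After append 8 (leaves=[62, 12, 29, 87, 8]):
  L0: [62, 12, 29, 87, 8]
  L1: h(62,12)=(62*31+12)%997=937 h(29,87)=(29*31+87)%997=986 h(8,8)=(8*31+8)%997=256 -> [937, 986, 256]
  L2: h(937,986)=(937*31+986)%997=123 h(256,256)=(256*31+256)%997=216 -> [123, 216]
  L3: h(123,216)=(123*31+216)%997=41 -> [41]
  root=41
After append 80 (leaves=[62, 12, 29, 87, 8, 80]):
  L0: [62, 12, 29, 87, 8, 80]
  L1: h(62,12)=(62*31+12)%997=937 h(29,87)=(29*31+87)%997=986 h(8,80)=(8*31+80)%997=328 -> [937, 986, 328]
  L2: h(937,986)=(937*31+986)%997=123 h(328,328)=(328*31+328)%997=526 -> [123, 526]
  L3: h(123,526)=(123*31+526)%997=351 -> [351]
  root=351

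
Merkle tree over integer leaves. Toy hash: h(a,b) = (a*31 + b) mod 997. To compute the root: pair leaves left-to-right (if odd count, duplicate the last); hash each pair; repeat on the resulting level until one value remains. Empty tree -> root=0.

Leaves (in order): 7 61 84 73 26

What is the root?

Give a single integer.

Answer: 900

Derivation:
L0: [7, 61, 84, 73, 26]
L1: h(7,61)=(7*31+61)%997=278 h(84,73)=(84*31+73)%997=683 h(26,26)=(26*31+26)%997=832 -> [278, 683, 832]
L2: h(278,683)=(278*31+683)%997=328 h(832,832)=(832*31+832)%997=702 -> [328, 702]
L3: h(328,702)=(328*31+702)%997=900 -> [900]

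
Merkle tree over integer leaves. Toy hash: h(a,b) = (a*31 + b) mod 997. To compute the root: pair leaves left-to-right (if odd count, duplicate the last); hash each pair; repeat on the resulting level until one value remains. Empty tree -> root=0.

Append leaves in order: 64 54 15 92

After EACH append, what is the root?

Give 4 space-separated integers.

After append 64 (leaves=[64]):
  L0: [64]
  root=64
After append 54 (leaves=[64, 54]):
  L0: [64, 54]
  L1: h(64,54)=(64*31+54)%997=44 -> [44]
  root=44
After append 15 (leaves=[64, 54, 15]):
  L0: [64, 54, 15]
  L1: h(64,54)=(64*31+54)%997=44 h(15,15)=(15*31+15)%997=480 -> [44, 480]
  L2: h(44,480)=(44*31+480)%997=847 -> [847]
  root=847
After append 92 (leaves=[64, 54, 15, 92]):
  L0: [64, 54, 15, 92]
  L1: h(64,54)=(64*31+54)%997=44 h(15,92)=(15*31+92)%997=557 -> [44, 557]
  L2: h(44,557)=(44*31+557)%997=924 -> [924]
  root=924

Answer: 64 44 847 924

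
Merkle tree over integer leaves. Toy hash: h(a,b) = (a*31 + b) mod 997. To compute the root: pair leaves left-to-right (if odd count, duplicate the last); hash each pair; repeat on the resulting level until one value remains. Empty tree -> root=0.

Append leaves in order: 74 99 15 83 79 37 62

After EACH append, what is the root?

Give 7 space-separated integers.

After append 74 (leaves=[74]):
  L0: [74]
  root=74
After append 99 (leaves=[74, 99]):
  L0: [74, 99]
  L1: h(74,99)=(74*31+99)%997=399 -> [399]
  root=399
After append 15 (leaves=[74, 99, 15]):
  L0: [74, 99, 15]
  L1: h(74,99)=(74*31+99)%997=399 h(15,15)=(15*31+15)%997=480 -> [399, 480]
  L2: h(399,480)=(399*31+480)%997=885 -> [885]
  root=885
After append 83 (leaves=[74, 99, 15, 83]):
  L0: [74, 99, 15, 83]
  L1: h(74,99)=(74*31+99)%997=399 h(15,83)=(15*31+83)%997=548 -> [399, 548]
  L2: h(399,548)=(399*31+548)%997=953 -> [953]
  root=953
After append 79 (leaves=[74, 99, 15, 83, 79]):
  L0: [74, 99, 15, 83, 79]
  L1: h(74,99)=(74*31+99)%997=399 h(15,83)=(15*31+83)%997=548 h(79,79)=(79*31+79)%997=534 -> [399, 548, 534]
  L2: h(399,548)=(399*31+548)%997=953 h(534,534)=(534*31+534)%997=139 -> [953, 139]
  L3: h(953,139)=(953*31+139)%997=769 -> [769]
  root=769
After append 37 (leaves=[74, 99, 15, 83, 79, 37]):
  L0: [74, 99, 15, 83, 79, 37]
  L1: h(74,99)=(74*31+99)%997=399 h(15,83)=(15*31+83)%997=548 h(79,37)=(79*31+37)%997=492 -> [399, 548, 492]
  L2: h(399,548)=(399*31+548)%997=953 h(492,492)=(492*31+492)%997=789 -> [953, 789]
  L3: h(953,789)=(953*31+789)%997=422 -> [422]
  root=422
After append 62 (leaves=[74, 99, 15, 83, 79, 37, 62]):
  L0: [74, 99, 15, 83, 79, 37, 62]
  L1: h(74,99)=(74*31+99)%997=399 h(15,83)=(15*31+83)%997=548 h(79,37)=(79*31+37)%997=492 h(62,62)=(62*31+62)%997=987 -> [399, 548, 492, 987]
  L2: h(399,548)=(399*31+548)%997=953 h(492,987)=(492*31+987)%997=287 -> [953, 287]
  L3: h(953,287)=(953*31+287)%997=917 -> [917]
  root=917

Answer: 74 399 885 953 769 422 917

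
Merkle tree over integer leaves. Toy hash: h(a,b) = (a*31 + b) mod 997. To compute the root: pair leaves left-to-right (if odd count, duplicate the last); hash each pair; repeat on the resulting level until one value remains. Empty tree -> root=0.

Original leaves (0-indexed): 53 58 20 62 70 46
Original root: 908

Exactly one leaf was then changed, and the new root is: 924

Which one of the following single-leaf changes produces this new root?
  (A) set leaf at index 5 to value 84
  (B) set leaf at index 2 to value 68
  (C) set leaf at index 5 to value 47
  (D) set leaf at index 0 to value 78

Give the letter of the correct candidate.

Answer: D

Derivation:
Original leaves: [53, 58, 20, 62, 70, 46]
Target new root: 924
Try each candidate change and compute the resulting root:
Candidate A: set leaf[5] = 84 -> leaves = [53, 58, 20, 62, 70, 84]
  L0: [53, 58, 20, 62, 70, 84]
  L1: h(53,58)=(53*31+58)%997=704 h(20,62)=(20*31+62)%997=682 h(70,84)=(70*31+84)%997=260 -> [704, 682, 260]
  L2: h(704,682)=(704*31+682)%997=572 h(260,260)=(260*31+260)%997=344 -> [572, 344]
  L3: h(572,344)=(572*31+344)%997=130 -> [130]
  root = 130 != target 924
Candidate B: set leaf[2] = 68 -> leaves = [53, 58, 68, 62, 70, 46]
  L0: [53, 58, 68, 62, 70, 46]
  L1: h(53,58)=(53*31+58)%997=704 h(68,62)=(68*31+62)%997=176 h(70,46)=(70*31+46)%997=222 -> [704, 176, 222]
  L2: h(704,176)=(704*31+176)%997=66 h(222,222)=(222*31+222)%997=125 -> [66, 125]
  L3: h(66,125)=(66*31+125)%997=177 -> [177]
  root = 177 != target 924
Candidate C: set leaf[5] = 47 -> leaves = [53, 58, 20, 62, 70, 47]
  L0: [53, 58, 20, 62, 70, 47]
  L1: h(53,58)=(53*31+58)%997=704 h(20,62)=(20*31+62)%997=682 h(70,47)=(70*31+47)%997=223 -> [704, 682, 223]
  L2: h(704,682)=(704*31+682)%997=572 h(223,223)=(223*31+223)%997=157 -> [572, 157]
  L3: h(572,157)=(572*31+157)%997=940 -> [940]
  root = 940 != target 924
Candidate D: set leaf[0] = 78 -> leaves = [78, 58, 20, 62, 70, 46]
  L0: [78, 58, 20, 62, 70, 46]
  L1: h(78,58)=(78*31+58)%997=482 h(20,62)=(20*31+62)%997=682 h(70,46)=(70*31+46)%997=222 -> [482, 682, 222]
  L2: h(482,682)=(482*31+682)%997=669 h(222,222)=(222*31+222)%997=125 -> [669, 125]
  L3: h(669,125)=(669*31+125)%997=924 -> [924]
  root = 924 == target 924  ** MATCH **
Candidate D produces the target root.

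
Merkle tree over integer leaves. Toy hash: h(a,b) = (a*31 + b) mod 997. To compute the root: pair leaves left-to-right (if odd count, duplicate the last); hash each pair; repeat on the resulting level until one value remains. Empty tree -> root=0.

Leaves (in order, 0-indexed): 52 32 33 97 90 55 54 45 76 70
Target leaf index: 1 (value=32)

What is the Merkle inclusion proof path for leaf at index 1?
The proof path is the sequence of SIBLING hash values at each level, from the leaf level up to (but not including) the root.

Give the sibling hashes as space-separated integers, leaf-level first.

Answer: 52 123 184 697

Derivation:
L0 (leaves): [52, 32, 33, 97, 90, 55, 54, 45, 76, 70], target index=1
L1: h(52,32)=(52*31+32)%997=647 [pair 0] h(33,97)=(33*31+97)%997=123 [pair 1] h(90,55)=(90*31+55)%997=851 [pair 2] h(54,45)=(54*31+45)%997=722 [pair 3] h(76,70)=(76*31+70)%997=432 [pair 4] -> [647, 123, 851, 722, 432]
  Sibling for proof at L0: 52
L2: h(647,123)=(647*31+123)%997=240 [pair 0] h(851,722)=(851*31+722)%997=184 [pair 1] h(432,432)=(432*31+432)%997=863 [pair 2] -> [240, 184, 863]
  Sibling for proof at L1: 123
L3: h(240,184)=(240*31+184)%997=645 [pair 0] h(863,863)=(863*31+863)%997=697 [pair 1] -> [645, 697]
  Sibling for proof at L2: 184
L4: h(645,697)=(645*31+697)%997=752 [pair 0] -> [752]
  Sibling for proof at L3: 697
Root: 752
Proof path (sibling hashes from leaf to root): [52, 123, 184, 697]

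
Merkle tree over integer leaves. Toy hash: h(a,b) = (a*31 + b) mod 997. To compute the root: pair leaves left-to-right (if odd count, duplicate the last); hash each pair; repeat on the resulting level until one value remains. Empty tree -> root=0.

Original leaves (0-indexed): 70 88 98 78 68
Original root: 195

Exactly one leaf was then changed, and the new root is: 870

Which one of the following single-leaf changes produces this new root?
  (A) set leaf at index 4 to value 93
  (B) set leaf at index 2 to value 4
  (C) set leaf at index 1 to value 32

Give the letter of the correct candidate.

Answer: A

Derivation:
Original leaves: [70, 88, 98, 78, 68]
Target new root: 870
Try each candidate change and compute the resulting root:
Candidate A: set leaf[4] = 93 -> leaves = [70, 88, 98, 78, 93]
  L0: [70, 88, 98, 78, 93]
  L1: h(70,88)=(70*31+88)%997=264 h(98,78)=(98*31+78)%997=125 h(93,93)=(93*31+93)%997=982 -> [264, 125, 982]
  L2: h(264,125)=(264*31+125)%997=333 h(982,982)=(982*31+982)%997=517 -> [333, 517]
  L3: h(333,517)=(333*31+517)%997=870 -> [870]
  root = 870 == target 870  ** MATCH **
Candidate B: set leaf[2] = 4 -> leaves = [70, 88, 4, 78, 68]
  L0: [70, 88, 4, 78, 68]
  L1: h(70,88)=(70*31+88)%997=264 h(4,78)=(4*31+78)%997=202 h(68,68)=(68*31+68)%997=182 -> [264, 202, 182]
  L2: h(264,202)=(264*31+202)%997=410 h(182,182)=(182*31+182)%997=839 -> [410, 839]
  L3: h(410,839)=(410*31+839)%997=588 -> [588]
  root = 588 != target 870
Candidate C: set leaf[1] = 32 -> leaves = [70, 32, 98, 78, 68]
  L0: [70, 32, 98, 78, 68]
  L1: h(70,32)=(70*31+32)%997=208 h(98,78)=(98*31+78)%997=125 h(68,68)=(68*31+68)%997=182 -> [208, 125, 182]
  L2: h(208,125)=(208*31+125)%997=591 h(182,182)=(182*31+182)%997=839 -> [591, 839]
  L3: h(591,839)=(591*31+839)%997=217 -> [217]
  root = 217 != target 870
Candidate A produces the target root.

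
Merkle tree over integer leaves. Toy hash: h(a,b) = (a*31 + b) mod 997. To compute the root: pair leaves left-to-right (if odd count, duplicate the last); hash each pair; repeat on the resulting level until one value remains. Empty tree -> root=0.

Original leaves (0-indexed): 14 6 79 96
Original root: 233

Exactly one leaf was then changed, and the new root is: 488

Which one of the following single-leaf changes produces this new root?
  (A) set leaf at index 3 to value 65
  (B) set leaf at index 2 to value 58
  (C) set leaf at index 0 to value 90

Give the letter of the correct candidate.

Original leaves: [14, 6, 79, 96]
Target new root: 488
Try each candidate change and compute the resulting root:
Candidate A: set leaf[3] = 65 -> leaves = [14, 6, 79, 65]
  L0: [14, 6, 79, 65]
  L1: h(14,6)=(14*31+6)%997=440 h(79,65)=(79*31+65)%997=520 -> [440, 520]
  L2: h(440,520)=(440*31+520)%997=202 -> [202]
  root = 202 != target 488
Candidate B: set leaf[2] = 58 -> leaves = [14, 6, 58, 96]
  L0: [14, 6, 58, 96]
  L1: h(14,6)=(14*31+6)%997=440 h(58,96)=(58*31+96)%997=897 -> [440, 897]
  L2: h(440,897)=(440*31+897)%997=579 -> [579]
  root = 579 != target 488
Candidate C: set leaf[0] = 90 -> leaves = [90, 6, 79, 96]
  L0: [90, 6, 79, 96]
  L1: h(90,6)=(90*31+6)%997=802 h(79,96)=(79*31+96)%997=551 -> [802, 551]
  L2: h(802,551)=(802*31+551)%997=488 -> [488]
  root = 488 == target 488  ** MATCH **
Candidate C produces the target root.

Answer: C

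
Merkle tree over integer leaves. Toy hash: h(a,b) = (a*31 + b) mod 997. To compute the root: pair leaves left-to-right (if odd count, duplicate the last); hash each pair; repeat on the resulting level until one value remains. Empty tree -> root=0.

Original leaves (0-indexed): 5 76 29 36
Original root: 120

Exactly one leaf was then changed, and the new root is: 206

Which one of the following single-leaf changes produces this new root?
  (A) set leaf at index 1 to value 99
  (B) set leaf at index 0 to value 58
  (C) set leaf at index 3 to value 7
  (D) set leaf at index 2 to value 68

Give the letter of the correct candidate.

Original leaves: [5, 76, 29, 36]
Target new root: 206
Try each candidate change and compute the resulting root:
Candidate A: set leaf[1] = 99 -> leaves = [5, 99, 29, 36]
  L0: [5, 99, 29, 36]
  L1: h(5,99)=(5*31+99)%997=254 h(29,36)=(29*31+36)%997=935 -> [254, 935]
  L2: h(254,935)=(254*31+935)%997=833 -> [833]
  root = 833 != target 206
Candidate B: set leaf[0] = 58 -> leaves = [58, 76, 29, 36]
  L0: [58, 76, 29, 36]
  L1: h(58,76)=(58*31+76)%997=877 h(29,36)=(29*31+36)%997=935 -> [877, 935]
  L2: h(877,935)=(877*31+935)%997=206 -> [206]
  root = 206 == target 206  ** MATCH **
Candidate C: set leaf[3] = 7 -> leaves = [5, 76, 29, 7]
  L0: [5, 76, 29, 7]
  L1: h(5,76)=(5*31+76)%997=231 h(29,7)=(29*31+7)%997=906 -> [231, 906]
  L2: h(231,906)=(231*31+906)%997=91 -> [91]
  root = 91 != target 206
Candidate D: set leaf[2] = 68 -> leaves = [5, 76, 68, 36]
  L0: [5, 76, 68, 36]
  L1: h(5,76)=(5*31+76)%997=231 h(68,36)=(68*31+36)%997=150 -> [231, 150]
  L2: h(231,150)=(231*31+150)%997=332 -> [332]
  root = 332 != target 206
Candidate B produces the target root.

Answer: B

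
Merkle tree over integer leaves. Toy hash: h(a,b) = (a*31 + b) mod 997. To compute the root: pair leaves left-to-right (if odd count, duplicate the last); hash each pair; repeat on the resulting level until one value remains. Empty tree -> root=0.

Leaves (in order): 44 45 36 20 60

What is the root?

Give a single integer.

L0: [44, 45, 36, 20, 60]
L1: h(44,45)=(44*31+45)%997=412 h(36,20)=(36*31+20)%997=139 h(60,60)=(60*31+60)%997=923 -> [412, 139, 923]
L2: h(412,139)=(412*31+139)%997=947 h(923,923)=(923*31+923)%997=623 -> [947, 623]
L3: h(947,623)=(947*31+623)%997=70 -> [70]

Answer: 70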